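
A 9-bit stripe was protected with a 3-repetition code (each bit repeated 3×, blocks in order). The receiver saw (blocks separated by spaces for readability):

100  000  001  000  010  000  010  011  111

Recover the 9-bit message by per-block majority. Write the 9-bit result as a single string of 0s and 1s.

000000011

Block 1 (100): 1 one → 0
Block 2 (000): 0 ones → 0
Block 3 (001): 1 one → 0
Block 4 (000): 0 ones → 0
Block 5 (010): 1 one → 0
Block 6 (000): 0 ones → 0
Block 7 (010): 1 one → 0
Block 8 (011): 2 ones → 1
Block 9 (111): 3 ones → 1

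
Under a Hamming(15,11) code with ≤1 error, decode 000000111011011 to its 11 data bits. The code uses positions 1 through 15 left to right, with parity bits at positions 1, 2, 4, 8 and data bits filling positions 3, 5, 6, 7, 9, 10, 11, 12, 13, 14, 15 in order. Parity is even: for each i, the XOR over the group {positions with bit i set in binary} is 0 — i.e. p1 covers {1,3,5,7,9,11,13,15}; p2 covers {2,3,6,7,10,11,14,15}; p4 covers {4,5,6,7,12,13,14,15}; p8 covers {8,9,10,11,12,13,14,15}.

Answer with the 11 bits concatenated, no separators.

00011011011

s1 (pos 1,3,5,7,9,11,13,15): 0⊕0⊕0⊕1⊕1⊕1⊕0⊕1 = 0
s2 (pos 2,3,6,7,10,11,14,15): 0⊕0⊕0⊕1⊕0⊕1⊕1⊕1 = 0
s4 (pos 4,5,6,7,12,13,14,15): 0⊕0⊕0⊕1⊕1⊕0⊕1⊕1 = 0
s8 (pos 8,9,10,11,12,13,14,15): 1⊕1⊕0⊕1⊕1⊕0⊕1⊕1 = 0
Syndrome s8…s1 = 0000 → no error.
Read data bits from positions 3,5,6,7,9,10,11,12,13,14,15: 00011011011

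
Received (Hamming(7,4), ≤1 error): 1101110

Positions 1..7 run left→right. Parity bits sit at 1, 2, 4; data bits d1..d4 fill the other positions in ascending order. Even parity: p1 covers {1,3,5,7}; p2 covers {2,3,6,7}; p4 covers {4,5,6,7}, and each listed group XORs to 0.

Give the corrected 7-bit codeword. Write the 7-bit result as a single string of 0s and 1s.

s1 (pos 1,3,5,7): 1⊕0⊕1⊕0 = 0
s2 (pos 2,3,6,7): 1⊕0⊕1⊕0 = 0
s4 (pos 4,5,6,7): 1⊕1⊕1⊕0 = 1
Syndrome s4…s1 = 100 → error at position 4.
Flip position 4: 1101110 → 1100110

1100110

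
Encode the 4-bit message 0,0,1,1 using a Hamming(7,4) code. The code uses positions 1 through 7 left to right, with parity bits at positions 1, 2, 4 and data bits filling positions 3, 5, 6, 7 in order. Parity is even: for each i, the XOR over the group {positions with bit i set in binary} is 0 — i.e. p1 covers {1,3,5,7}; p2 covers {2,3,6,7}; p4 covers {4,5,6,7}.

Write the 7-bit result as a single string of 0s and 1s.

Place data at non-parity positions: p1 p2 0 p4 0 1 1
p1 (pos 1,3,5,7): XOR of data positions = 0⊕0⊕1 = 1
p2 (pos 2,3,6,7): XOR of data positions = 0⊕1⊕1 = 0
p4 (pos 4,5,6,7): XOR of data positions = 0⊕1⊕1 = 0
Codeword: 1000011

1000011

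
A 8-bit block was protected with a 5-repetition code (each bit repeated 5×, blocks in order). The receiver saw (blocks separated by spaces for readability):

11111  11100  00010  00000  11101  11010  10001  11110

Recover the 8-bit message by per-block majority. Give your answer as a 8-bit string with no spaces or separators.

11001101

Block 1 (11111): 5 ones → 1
Block 2 (11100): 3 ones → 1
Block 3 (00010): 1 one → 0
Block 4 (00000): 0 ones → 0
Block 5 (11101): 4 ones → 1
Block 6 (11010): 3 ones → 1
Block 7 (10001): 2 ones → 0
Block 8 (11110): 4 ones → 1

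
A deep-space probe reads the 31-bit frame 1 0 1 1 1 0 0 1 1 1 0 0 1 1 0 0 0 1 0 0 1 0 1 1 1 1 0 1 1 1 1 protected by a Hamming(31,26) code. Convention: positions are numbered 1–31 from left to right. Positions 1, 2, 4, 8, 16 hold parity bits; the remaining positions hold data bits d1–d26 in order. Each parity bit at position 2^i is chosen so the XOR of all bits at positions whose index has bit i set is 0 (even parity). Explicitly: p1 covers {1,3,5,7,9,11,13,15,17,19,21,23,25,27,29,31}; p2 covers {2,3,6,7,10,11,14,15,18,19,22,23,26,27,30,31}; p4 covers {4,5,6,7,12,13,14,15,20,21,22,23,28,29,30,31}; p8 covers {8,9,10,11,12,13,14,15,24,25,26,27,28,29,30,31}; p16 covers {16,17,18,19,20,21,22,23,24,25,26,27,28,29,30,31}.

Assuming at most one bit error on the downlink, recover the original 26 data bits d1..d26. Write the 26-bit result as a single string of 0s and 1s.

s1 (pos 1,3,5,7,9,11,13,15,17,19,21,23,25,27,29,31): 1⊕1⊕1⊕0⊕1⊕0⊕1⊕0⊕0⊕0⊕1⊕1⊕1⊕0⊕1⊕1 = 0
s2 (pos 2,3,6,7,10,11,14,15,18,19,22,23,26,27,30,31): 0⊕1⊕0⊕0⊕1⊕0⊕1⊕0⊕1⊕0⊕0⊕1⊕1⊕0⊕1⊕1 = 0
s4 (pos 4,5,6,7,12,13,14,15,20,21,22,23,28,29,30,31): 1⊕1⊕0⊕0⊕0⊕1⊕1⊕0⊕0⊕1⊕0⊕1⊕1⊕1⊕1⊕1 = 0
s8 (pos 8,9,10,11,12,13,14,15,24,25,26,27,28,29,30,31): 1⊕1⊕1⊕0⊕0⊕1⊕1⊕0⊕1⊕1⊕1⊕0⊕1⊕1⊕1⊕1 = 0
s16 (pos 16,17,18,19,20,21,22,23,24,25,26,27,28,29,30,31): 0⊕0⊕1⊕0⊕0⊕1⊕0⊕1⊕1⊕1⊕1⊕0⊕1⊕1⊕1⊕1 = 0
Syndrome s16…s1 = 00000 → no error.
Read data bits from positions 3,5,6,7,9,10,11,12,13,14,15,17,18,19,20,21,22,23,24,25,26,27,28,29,30,31: 11001100110010010111101111

11001100110010010111101111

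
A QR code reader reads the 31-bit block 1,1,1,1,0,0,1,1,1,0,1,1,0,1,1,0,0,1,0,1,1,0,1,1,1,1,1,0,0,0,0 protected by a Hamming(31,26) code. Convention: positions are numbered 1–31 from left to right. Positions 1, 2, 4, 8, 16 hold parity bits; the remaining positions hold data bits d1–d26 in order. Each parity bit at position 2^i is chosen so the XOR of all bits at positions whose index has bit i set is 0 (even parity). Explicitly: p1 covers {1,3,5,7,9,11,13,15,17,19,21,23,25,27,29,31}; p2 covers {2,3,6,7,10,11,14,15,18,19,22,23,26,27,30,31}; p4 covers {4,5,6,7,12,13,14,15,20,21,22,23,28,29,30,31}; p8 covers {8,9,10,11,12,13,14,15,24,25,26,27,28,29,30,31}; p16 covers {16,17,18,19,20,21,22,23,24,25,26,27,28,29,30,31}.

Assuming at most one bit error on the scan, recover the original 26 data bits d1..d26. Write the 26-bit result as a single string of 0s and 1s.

s1 (pos 1,3,5,7,9,11,13,15,17,19,21,23,25,27,29,31): 1⊕1⊕0⊕1⊕1⊕1⊕0⊕1⊕0⊕0⊕1⊕1⊕1⊕1⊕0⊕0 = 0
s2 (pos 2,3,6,7,10,11,14,15,18,19,22,23,26,27,30,31): 1⊕1⊕0⊕1⊕0⊕1⊕1⊕1⊕1⊕0⊕0⊕1⊕1⊕1⊕0⊕0 = 0
s4 (pos 4,5,6,7,12,13,14,15,20,21,22,23,28,29,30,31): 1⊕0⊕0⊕1⊕1⊕0⊕1⊕1⊕1⊕1⊕0⊕1⊕0⊕0⊕0⊕0 = 0
s8 (pos 8,9,10,11,12,13,14,15,24,25,26,27,28,29,30,31): 1⊕1⊕0⊕1⊕1⊕0⊕1⊕1⊕1⊕1⊕1⊕1⊕0⊕0⊕0⊕0 = 0
s16 (pos 16,17,18,19,20,21,22,23,24,25,26,27,28,29,30,31): 0⊕0⊕1⊕0⊕1⊕1⊕0⊕1⊕1⊕1⊕1⊕1⊕0⊕0⊕0⊕0 = 0
Syndrome s16…s1 = 00000 → no error.
Read data bits from positions 3,5,6,7,9,10,11,12,13,14,15,17,18,19,20,21,22,23,24,25,26,27,28,29,30,31: 10011011011010110111110000

10011011011010110111110000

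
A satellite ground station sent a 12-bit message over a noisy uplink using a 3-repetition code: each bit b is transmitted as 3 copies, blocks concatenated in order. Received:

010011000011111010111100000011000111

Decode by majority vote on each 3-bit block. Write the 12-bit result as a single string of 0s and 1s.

Block 1 (010): 1 one → 0
Block 2 (011): 2 ones → 1
Block 3 (000): 0 ones → 0
Block 4 (011): 2 ones → 1
Block 5 (111): 3 ones → 1
Block 6 (010): 1 one → 0
Block 7 (111): 3 ones → 1
Block 8 (100): 1 one → 0
Block 9 (000): 0 ones → 0
Block 10 (011): 2 ones → 1
Block 11 (000): 0 ones → 0
Block 12 (111): 3 ones → 1

010110100101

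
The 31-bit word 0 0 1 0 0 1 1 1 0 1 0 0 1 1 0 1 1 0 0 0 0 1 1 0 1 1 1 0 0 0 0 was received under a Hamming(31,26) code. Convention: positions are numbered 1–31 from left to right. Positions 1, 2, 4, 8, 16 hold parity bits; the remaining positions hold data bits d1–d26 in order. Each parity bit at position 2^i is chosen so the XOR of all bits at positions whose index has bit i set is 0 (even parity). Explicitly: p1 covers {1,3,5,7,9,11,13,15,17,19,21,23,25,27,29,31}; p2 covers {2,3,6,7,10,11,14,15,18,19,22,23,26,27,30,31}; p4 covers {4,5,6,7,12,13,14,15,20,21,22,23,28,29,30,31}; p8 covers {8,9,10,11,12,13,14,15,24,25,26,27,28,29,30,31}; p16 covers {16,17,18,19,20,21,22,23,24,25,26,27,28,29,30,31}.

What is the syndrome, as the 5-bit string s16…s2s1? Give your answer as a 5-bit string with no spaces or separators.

s1 (pos 1,3,5,7,9,11,13,15,17,19,21,23,25,27,29,31): 0⊕1⊕0⊕1⊕0⊕0⊕1⊕0⊕1⊕0⊕0⊕1⊕1⊕1⊕0⊕0 = 1
s2 (pos 2,3,6,7,10,11,14,15,18,19,22,23,26,27,30,31): 0⊕1⊕1⊕1⊕1⊕0⊕1⊕0⊕0⊕0⊕1⊕1⊕1⊕1⊕0⊕0 = 1
s4 (pos 4,5,6,7,12,13,14,15,20,21,22,23,28,29,30,31): 0⊕0⊕1⊕1⊕0⊕1⊕1⊕0⊕0⊕0⊕1⊕1⊕0⊕0⊕0⊕0 = 0
s8 (pos 8,9,10,11,12,13,14,15,24,25,26,27,28,29,30,31): 1⊕0⊕1⊕0⊕0⊕1⊕1⊕0⊕0⊕1⊕1⊕1⊕0⊕0⊕0⊕0 = 1
s16 (pos 16,17,18,19,20,21,22,23,24,25,26,27,28,29,30,31): 1⊕1⊕0⊕0⊕0⊕0⊕1⊕1⊕0⊕1⊕1⊕1⊕0⊕0⊕0⊕0 = 1
Syndrome s16…s1 = 11011 → error at position 27.

11011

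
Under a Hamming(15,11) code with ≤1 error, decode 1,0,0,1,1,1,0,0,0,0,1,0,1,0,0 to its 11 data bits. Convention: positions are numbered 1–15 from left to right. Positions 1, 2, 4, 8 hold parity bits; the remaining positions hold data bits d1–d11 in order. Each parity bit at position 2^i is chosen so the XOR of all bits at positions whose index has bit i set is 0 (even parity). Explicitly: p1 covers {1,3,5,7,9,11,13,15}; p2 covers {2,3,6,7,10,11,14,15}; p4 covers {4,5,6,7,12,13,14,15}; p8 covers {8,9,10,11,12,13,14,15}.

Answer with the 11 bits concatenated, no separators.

01100010100

s1 (pos 1,3,5,7,9,11,13,15): 1⊕0⊕1⊕0⊕0⊕1⊕1⊕0 = 0
s2 (pos 2,3,6,7,10,11,14,15): 0⊕0⊕1⊕0⊕0⊕1⊕0⊕0 = 0
s4 (pos 4,5,6,7,12,13,14,15): 1⊕1⊕1⊕0⊕0⊕1⊕0⊕0 = 0
s8 (pos 8,9,10,11,12,13,14,15): 0⊕0⊕0⊕1⊕0⊕1⊕0⊕0 = 0
Syndrome s8…s1 = 0000 → no error.
Read data bits from positions 3,5,6,7,9,10,11,12,13,14,15: 01100010100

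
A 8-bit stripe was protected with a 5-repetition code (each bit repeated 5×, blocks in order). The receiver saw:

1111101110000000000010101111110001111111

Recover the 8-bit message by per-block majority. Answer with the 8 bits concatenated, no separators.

11001101

Block 1 (11111): 5 ones → 1
Block 2 (01110): 3 ones → 1
Block 3 (00000): 0 ones → 0
Block 4 (00000): 0 ones → 0
Block 5 (10101): 3 ones → 1
Block 6 (11111): 5 ones → 1
Block 7 (00011): 2 ones → 0
Block 8 (11111): 5 ones → 1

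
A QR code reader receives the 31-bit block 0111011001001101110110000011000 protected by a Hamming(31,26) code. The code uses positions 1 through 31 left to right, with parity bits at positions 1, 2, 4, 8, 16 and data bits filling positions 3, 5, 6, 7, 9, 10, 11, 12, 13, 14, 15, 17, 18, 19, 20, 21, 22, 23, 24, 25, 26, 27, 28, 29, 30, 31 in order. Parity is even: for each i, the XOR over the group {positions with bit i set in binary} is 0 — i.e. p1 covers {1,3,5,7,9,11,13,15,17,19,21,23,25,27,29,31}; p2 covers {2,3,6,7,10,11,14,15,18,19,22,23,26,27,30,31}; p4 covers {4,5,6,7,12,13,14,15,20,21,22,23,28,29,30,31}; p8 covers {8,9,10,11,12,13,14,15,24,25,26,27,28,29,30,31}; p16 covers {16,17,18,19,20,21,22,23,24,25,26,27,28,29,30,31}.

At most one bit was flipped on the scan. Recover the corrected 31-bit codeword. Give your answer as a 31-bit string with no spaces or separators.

s1 (pos 1,3,5,7,9,11,13,15,17,19,21,23,25,27,29,31): 0⊕1⊕0⊕1⊕0⊕0⊕1⊕0⊕1⊕0⊕1⊕0⊕0⊕1⊕0⊕0 = 0
s2 (pos 2,3,6,7,10,11,14,15,18,19,22,23,26,27,30,31): 1⊕1⊕1⊕1⊕1⊕0⊕1⊕0⊕1⊕0⊕0⊕0⊕0⊕1⊕0⊕0 = 0
s4 (pos 4,5,6,7,12,13,14,15,20,21,22,23,28,29,30,31): 1⊕0⊕1⊕1⊕0⊕1⊕1⊕0⊕1⊕1⊕0⊕0⊕1⊕0⊕0⊕0 = 0
s8 (pos 8,9,10,11,12,13,14,15,24,25,26,27,28,29,30,31): 0⊕0⊕1⊕0⊕0⊕1⊕1⊕0⊕0⊕0⊕0⊕1⊕1⊕0⊕0⊕0 = 1
s16 (pos 16,17,18,19,20,21,22,23,24,25,26,27,28,29,30,31): 1⊕1⊕1⊕0⊕1⊕1⊕0⊕0⊕0⊕0⊕0⊕1⊕1⊕0⊕0⊕0 = 1
Syndrome s16…s1 = 11000 → error at position 24.
Flip position 24: 0111011001001101110110000011000 → 0111011001001101110110010011000

0111011001001101110110010011000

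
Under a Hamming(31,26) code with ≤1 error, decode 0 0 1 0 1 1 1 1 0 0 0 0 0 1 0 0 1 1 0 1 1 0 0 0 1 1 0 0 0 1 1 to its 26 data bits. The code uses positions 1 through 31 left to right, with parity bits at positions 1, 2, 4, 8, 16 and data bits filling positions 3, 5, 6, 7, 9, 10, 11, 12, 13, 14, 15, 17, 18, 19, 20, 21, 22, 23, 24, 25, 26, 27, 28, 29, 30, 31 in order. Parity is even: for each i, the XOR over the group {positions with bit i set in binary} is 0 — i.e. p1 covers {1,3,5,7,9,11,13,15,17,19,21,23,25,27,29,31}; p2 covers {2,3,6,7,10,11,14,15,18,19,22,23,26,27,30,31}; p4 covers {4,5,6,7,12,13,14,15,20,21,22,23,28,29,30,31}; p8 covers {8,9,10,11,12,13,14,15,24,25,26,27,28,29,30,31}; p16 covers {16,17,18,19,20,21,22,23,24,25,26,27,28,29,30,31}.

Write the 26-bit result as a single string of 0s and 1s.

s1 (pos 1,3,5,7,9,11,13,15,17,19,21,23,25,27,29,31): 0⊕1⊕1⊕1⊕0⊕0⊕0⊕0⊕1⊕0⊕1⊕0⊕1⊕0⊕0⊕1 = 1
s2 (pos 2,3,6,7,10,11,14,15,18,19,22,23,26,27,30,31): 0⊕1⊕1⊕1⊕0⊕0⊕1⊕0⊕1⊕0⊕0⊕0⊕1⊕0⊕1⊕1 = 0
s4 (pos 4,5,6,7,12,13,14,15,20,21,22,23,28,29,30,31): 0⊕1⊕1⊕1⊕0⊕0⊕1⊕0⊕1⊕1⊕0⊕0⊕0⊕0⊕1⊕1 = 0
s8 (pos 8,9,10,11,12,13,14,15,24,25,26,27,28,29,30,31): 1⊕0⊕0⊕0⊕0⊕0⊕1⊕0⊕0⊕1⊕1⊕0⊕0⊕0⊕1⊕1 = 0
s16 (pos 16,17,18,19,20,21,22,23,24,25,26,27,28,29,30,31): 0⊕1⊕1⊕0⊕1⊕1⊕0⊕0⊕0⊕1⊕1⊕0⊕0⊕0⊕1⊕1 = 0
Syndrome s16…s1 = 00001 → error at position 1.
Flip position 1: 0010111100000100110110001100011 → 1010111100000100110110001100011
Read data bits from positions 3,5,6,7,9,10,11,12,13,14,15,17,18,19,20,21,22,23,24,25,26,27,28,29,30,31: 11110000010110110001100011

11110000010110110001100011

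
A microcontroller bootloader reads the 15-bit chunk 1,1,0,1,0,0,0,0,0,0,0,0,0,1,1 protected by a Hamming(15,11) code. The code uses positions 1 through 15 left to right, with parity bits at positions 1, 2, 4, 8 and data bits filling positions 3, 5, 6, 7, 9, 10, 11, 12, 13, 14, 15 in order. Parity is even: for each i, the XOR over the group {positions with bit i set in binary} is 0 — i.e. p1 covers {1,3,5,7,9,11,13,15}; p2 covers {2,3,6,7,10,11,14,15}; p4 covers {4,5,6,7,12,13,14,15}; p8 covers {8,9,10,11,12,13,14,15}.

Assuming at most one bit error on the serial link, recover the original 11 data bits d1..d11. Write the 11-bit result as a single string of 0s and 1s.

00100000011

s1 (pos 1,3,5,7,9,11,13,15): 1⊕0⊕0⊕0⊕0⊕0⊕0⊕1 = 0
s2 (pos 2,3,6,7,10,11,14,15): 1⊕0⊕0⊕0⊕0⊕0⊕1⊕1 = 1
s4 (pos 4,5,6,7,12,13,14,15): 1⊕0⊕0⊕0⊕0⊕0⊕1⊕1 = 1
s8 (pos 8,9,10,11,12,13,14,15): 0⊕0⊕0⊕0⊕0⊕0⊕1⊕1 = 0
Syndrome s8…s1 = 0110 → error at position 6.
Flip position 6: 110100000000011 → 110101000000011
Read data bits from positions 3,5,6,7,9,10,11,12,13,14,15: 00100000011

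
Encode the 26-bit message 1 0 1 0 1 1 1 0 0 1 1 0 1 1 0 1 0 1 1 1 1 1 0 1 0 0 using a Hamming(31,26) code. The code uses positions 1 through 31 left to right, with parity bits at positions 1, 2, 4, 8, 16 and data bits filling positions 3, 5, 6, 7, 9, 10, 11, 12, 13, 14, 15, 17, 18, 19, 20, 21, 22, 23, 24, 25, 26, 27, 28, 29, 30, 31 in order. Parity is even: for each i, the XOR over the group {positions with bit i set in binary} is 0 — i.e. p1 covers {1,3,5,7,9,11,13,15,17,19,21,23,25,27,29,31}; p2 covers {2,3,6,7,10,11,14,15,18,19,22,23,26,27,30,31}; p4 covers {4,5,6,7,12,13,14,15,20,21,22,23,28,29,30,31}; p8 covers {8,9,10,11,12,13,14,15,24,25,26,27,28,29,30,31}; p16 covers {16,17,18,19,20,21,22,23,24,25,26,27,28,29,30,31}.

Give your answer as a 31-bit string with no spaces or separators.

Place data at non-parity positions: p1 p2 1 p4 0 1 0 p8 1 1 1 0 0 1 1 p16 0 1 1 0 1 0 1 1 1 1 1 0 1 0 0
p1 (pos 1,3,5,7,9,11,13,15,17,19,21,23,25,27,29,31): XOR of data positions = 1⊕0⊕0⊕1⊕1⊕0⊕1⊕0⊕1⊕1⊕1⊕1⊕1⊕1⊕0 = 0
p2 (pos 2,3,6,7,10,11,14,15,18,19,22,23,26,27,30,31): XOR of data positions = 1⊕1⊕0⊕1⊕1⊕1⊕1⊕1⊕1⊕0⊕1⊕1⊕1⊕0⊕0 = 1
p4 (pos 4,5,6,7,12,13,14,15,20,21,22,23,28,29,30,31): XOR of data positions = 0⊕1⊕0⊕0⊕0⊕1⊕1⊕0⊕1⊕0⊕1⊕0⊕1⊕0⊕0 = 0
p8 (pos 8,9,10,11,12,13,14,15,24,25,26,27,28,29,30,31): XOR of data positions = 1⊕1⊕1⊕0⊕0⊕1⊕1⊕1⊕1⊕1⊕1⊕0⊕1⊕0⊕0 = 0
p16 (pos 16,17,18,19,20,21,22,23,24,25,26,27,28,29,30,31): XOR of data positions = 0⊕1⊕1⊕0⊕1⊕0⊕1⊕1⊕1⊕1⊕1⊕0⊕1⊕0⊕0 = 1
Codeword: 0110010011100111011010111110100

0110010011100111011010111110100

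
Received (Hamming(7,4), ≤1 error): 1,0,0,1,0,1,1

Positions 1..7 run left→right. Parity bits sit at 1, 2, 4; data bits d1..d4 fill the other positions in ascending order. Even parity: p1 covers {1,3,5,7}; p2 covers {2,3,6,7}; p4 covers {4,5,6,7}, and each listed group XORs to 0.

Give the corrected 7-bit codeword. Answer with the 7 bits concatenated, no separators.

1000011

s1 (pos 1,3,5,7): 1⊕0⊕0⊕1 = 0
s2 (pos 2,3,6,7): 0⊕0⊕1⊕1 = 0
s4 (pos 4,5,6,7): 1⊕0⊕1⊕1 = 1
Syndrome s4…s1 = 100 → error at position 4.
Flip position 4: 1001011 → 1000011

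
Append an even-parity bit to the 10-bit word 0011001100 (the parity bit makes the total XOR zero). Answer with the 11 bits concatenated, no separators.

XOR of the 10 data bits: 0⊕0⊕1⊕1⊕0⊕0⊕1⊕1⊕0⊕0 = 0
Parity bit = 0 (so all 11 bits XOR to 0).

00110011000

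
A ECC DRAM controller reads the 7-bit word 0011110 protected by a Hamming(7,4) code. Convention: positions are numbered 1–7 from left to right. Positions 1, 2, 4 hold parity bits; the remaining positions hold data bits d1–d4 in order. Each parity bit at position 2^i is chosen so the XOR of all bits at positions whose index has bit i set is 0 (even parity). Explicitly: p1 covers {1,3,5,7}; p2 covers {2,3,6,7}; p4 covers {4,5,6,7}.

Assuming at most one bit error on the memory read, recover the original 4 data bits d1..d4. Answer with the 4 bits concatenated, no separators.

1110

s1 (pos 1,3,5,7): 0⊕1⊕1⊕0 = 0
s2 (pos 2,3,6,7): 0⊕1⊕1⊕0 = 0
s4 (pos 4,5,6,7): 1⊕1⊕1⊕0 = 1
Syndrome s4…s1 = 100 → error at position 4.
Flip position 4: 0011110 → 0010110
Read data bits from positions 3,5,6,7: 1110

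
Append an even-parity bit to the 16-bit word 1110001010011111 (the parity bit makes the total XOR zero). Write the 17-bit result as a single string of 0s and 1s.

11100010100111110

XOR of the 16 data bits: 1⊕1⊕1⊕0⊕0⊕0⊕1⊕0⊕1⊕0⊕0⊕1⊕1⊕1⊕1⊕1 = 0
Parity bit = 0 (so all 17 bits XOR to 0).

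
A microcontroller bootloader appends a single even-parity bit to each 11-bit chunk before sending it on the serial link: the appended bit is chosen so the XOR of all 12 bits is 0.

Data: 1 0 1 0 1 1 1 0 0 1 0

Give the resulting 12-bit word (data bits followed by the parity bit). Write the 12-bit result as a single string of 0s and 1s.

101011100100

XOR of the 11 data bits: 1⊕0⊕1⊕0⊕1⊕1⊕1⊕0⊕0⊕1⊕0 = 0
Parity bit = 0 (so all 12 bits XOR to 0).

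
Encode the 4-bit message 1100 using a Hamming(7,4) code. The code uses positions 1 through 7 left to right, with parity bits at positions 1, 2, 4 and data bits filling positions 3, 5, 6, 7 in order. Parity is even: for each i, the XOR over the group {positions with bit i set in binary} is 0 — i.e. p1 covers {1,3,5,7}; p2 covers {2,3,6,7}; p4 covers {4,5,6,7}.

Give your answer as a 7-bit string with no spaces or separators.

Place data at non-parity positions: p1 p2 1 p4 1 0 0
p1 (pos 1,3,5,7): XOR of data positions = 1⊕1⊕0 = 0
p2 (pos 2,3,6,7): XOR of data positions = 1⊕0⊕0 = 1
p4 (pos 4,5,6,7): XOR of data positions = 1⊕0⊕0 = 1
Codeword: 0111100

0111100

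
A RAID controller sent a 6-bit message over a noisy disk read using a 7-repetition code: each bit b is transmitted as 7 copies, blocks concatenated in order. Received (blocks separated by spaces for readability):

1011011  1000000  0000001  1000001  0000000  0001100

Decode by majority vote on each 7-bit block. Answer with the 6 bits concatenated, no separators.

Block 1 (1011011): 5 ones → 1
Block 2 (1000000): 1 one → 0
Block 3 (0000001): 1 one → 0
Block 4 (1000001): 2 ones → 0
Block 5 (0000000): 0 ones → 0
Block 6 (0001100): 2 ones → 0

100000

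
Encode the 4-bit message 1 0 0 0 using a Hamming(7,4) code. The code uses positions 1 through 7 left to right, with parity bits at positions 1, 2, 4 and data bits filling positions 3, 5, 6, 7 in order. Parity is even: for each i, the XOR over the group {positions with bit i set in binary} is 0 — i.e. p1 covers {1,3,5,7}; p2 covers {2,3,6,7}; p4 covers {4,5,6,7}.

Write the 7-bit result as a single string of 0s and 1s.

Place data at non-parity positions: p1 p2 1 p4 0 0 0
p1 (pos 1,3,5,7): XOR of data positions = 1⊕0⊕0 = 1
p2 (pos 2,3,6,7): XOR of data positions = 1⊕0⊕0 = 1
p4 (pos 4,5,6,7): XOR of data positions = 0⊕0⊕0 = 0
Codeword: 1110000

1110000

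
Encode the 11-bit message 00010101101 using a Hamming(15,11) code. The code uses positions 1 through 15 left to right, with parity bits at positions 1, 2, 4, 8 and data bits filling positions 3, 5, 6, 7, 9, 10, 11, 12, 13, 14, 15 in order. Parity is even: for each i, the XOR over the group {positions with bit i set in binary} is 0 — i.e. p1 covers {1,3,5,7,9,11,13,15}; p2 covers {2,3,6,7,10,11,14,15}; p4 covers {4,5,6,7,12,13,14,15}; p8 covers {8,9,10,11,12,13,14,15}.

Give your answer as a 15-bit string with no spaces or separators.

Place data at non-parity positions: p1 p2 0 p4 0 0 1 p8 0 1 0 1 1 0 1
p1 (pos 1,3,5,7,9,11,13,15): XOR of data positions = 0⊕0⊕1⊕0⊕0⊕1⊕1 = 1
p2 (pos 2,3,6,7,10,11,14,15): XOR of data positions = 0⊕0⊕1⊕1⊕0⊕0⊕1 = 1
p4 (pos 4,5,6,7,12,13,14,15): XOR of data positions = 0⊕0⊕1⊕1⊕1⊕0⊕1 = 0
p8 (pos 8,9,10,11,12,13,14,15): XOR of data positions = 0⊕1⊕0⊕1⊕1⊕0⊕1 = 0
Codeword: 110000100101101

110000100101101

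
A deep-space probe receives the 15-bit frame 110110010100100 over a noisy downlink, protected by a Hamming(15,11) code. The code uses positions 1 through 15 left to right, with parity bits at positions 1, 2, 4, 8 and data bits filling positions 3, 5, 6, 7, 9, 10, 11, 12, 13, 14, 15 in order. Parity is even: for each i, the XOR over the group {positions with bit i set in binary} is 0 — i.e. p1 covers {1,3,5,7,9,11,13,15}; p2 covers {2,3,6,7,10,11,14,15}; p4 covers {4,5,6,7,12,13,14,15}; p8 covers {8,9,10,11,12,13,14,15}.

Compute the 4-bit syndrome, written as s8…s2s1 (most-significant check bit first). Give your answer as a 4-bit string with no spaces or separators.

s1 (pos 1,3,5,7,9,11,13,15): 1⊕0⊕1⊕0⊕0⊕0⊕1⊕0 = 1
s2 (pos 2,3,6,7,10,11,14,15): 1⊕0⊕0⊕0⊕1⊕0⊕0⊕0 = 0
s4 (pos 4,5,6,7,12,13,14,15): 1⊕1⊕0⊕0⊕0⊕1⊕0⊕0 = 1
s8 (pos 8,9,10,11,12,13,14,15): 1⊕0⊕1⊕0⊕0⊕1⊕0⊕0 = 1
Syndrome s8…s1 = 1101 → error at position 13.

1101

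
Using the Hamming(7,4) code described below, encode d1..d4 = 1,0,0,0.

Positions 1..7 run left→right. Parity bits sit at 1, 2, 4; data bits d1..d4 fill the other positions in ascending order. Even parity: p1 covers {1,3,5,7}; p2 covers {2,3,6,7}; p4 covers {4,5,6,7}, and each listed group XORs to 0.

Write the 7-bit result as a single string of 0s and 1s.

Place data at non-parity positions: p1 p2 1 p4 0 0 0
p1 (pos 1,3,5,7): XOR of data positions = 1⊕0⊕0 = 1
p2 (pos 2,3,6,7): XOR of data positions = 1⊕0⊕0 = 1
p4 (pos 4,5,6,7): XOR of data positions = 0⊕0⊕0 = 0
Codeword: 1110000

1110000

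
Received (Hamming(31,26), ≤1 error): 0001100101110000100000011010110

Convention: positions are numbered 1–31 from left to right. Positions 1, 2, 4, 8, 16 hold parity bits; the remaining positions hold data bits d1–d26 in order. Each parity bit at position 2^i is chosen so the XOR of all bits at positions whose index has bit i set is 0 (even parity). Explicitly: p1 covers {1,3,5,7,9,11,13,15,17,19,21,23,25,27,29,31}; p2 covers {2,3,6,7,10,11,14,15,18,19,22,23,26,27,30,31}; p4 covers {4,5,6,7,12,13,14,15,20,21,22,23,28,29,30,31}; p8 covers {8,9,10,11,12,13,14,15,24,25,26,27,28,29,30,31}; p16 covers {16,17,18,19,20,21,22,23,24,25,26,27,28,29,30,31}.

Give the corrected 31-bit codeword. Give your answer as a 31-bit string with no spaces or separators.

0001100101100000100000011010110

s1 (pos 1,3,5,7,9,11,13,15,17,19,21,23,25,27,29,31): 0⊕0⊕1⊕0⊕0⊕1⊕0⊕0⊕1⊕0⊕0⊕0⊕1⊕1⊕1⊕0 = 0
s2 (pos 2,3,6,7,10,11,14,15,18,19,22,23,26,27,30,31): 0⊕0⊕0⊕0⊕1⊕1⊕0⊕0⊕0⊕0⊕0⊕0⊕0⊕1⊕1⊕0 = 0
s4 (pos 4,5,6,7,12,13,14,15,20,21,22,23,28,29,30,31): 1⊕1⊕0⊕0⊕1⊕0⊕0⊕0⊕0⊕0⊕0⊕0⊕0⊕1⊕1⊕0 = 1
s8 (pos 8,9,10,11,12,13,14,15,24,25,26,27,28,29,30,31): 1⊕0⊕1⊕1⊕1⊕0⊕0⊕0⊕1⊕1⊕0⊕1⊕0⊕1⊕1⊕0 = 1
s16 (pos 16,17,18,19,20,21,22,23,24,25,26,27,28,29,30,31): 0⊕1⊕0⊕0⊕0⊕0⊕0⊕0⊕1⊕1⊕0⊕1⊕0⊕1⊕1⊕0 = 0
Syndrome s16…s1 = 01100 → error at position 12.
Flip position 12: 0001100101110000100000011010110 → 0001100101100000100000011010110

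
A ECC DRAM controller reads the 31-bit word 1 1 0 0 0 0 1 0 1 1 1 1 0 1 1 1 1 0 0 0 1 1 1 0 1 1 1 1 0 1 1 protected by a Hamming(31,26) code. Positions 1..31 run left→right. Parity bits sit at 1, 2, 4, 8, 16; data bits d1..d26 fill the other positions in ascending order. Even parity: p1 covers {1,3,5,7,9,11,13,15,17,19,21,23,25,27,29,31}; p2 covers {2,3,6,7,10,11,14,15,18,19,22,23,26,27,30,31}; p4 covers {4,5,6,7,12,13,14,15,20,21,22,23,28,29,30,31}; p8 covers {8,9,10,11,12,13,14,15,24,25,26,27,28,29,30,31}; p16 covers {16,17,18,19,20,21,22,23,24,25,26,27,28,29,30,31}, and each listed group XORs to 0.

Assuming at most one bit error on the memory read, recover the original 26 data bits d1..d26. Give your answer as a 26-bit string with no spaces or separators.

s1 (pos 1,3,5,7,9,11,13,15,17,19,21,23,25,27,29,31): 1⊕0⊕0⊕1⊕1⊕1⊕0⊕1⊕1⊕0⊕1⊕1⊕1⊕1⊕0⊕1 = 1
s2 (pos 2,3,6,7,10,11,14,15,18,19,22,23,26,27,30,31): 1⊕0⊕0⊕1⊕1⊕1⊕1⊕1⊕0⊕0⊕1⊕1⊕1⊕1⊕1⊕1 = 0
s4 (pos 4,5,6,7,12,13,14,15,20,21,22,23,28,29,30,31): 0⊕0⊕0⊕1⊕1⊕0⊕1⊕1⊕0⊕1⊕1⊕1⊕1⊕0⊕1⊕1 = 0
s8 (pos 8,9,10,11,12,13,14,15,24,25,26,27,28,29,30,31): 0⊕1⊕1⊕1⊕1⊕0⊕1⊕1⊕0⊕1⊕1⊕1⊕1⊕0⊕1⊕1 = 0
s16 (pos 16,17,18,19,20,21,22,23,24,25,26,27,28,29,30,31): 1⊕1⊕0⊕0⊕0⊕1⊕1⊕1⊕0⊕1⊕1⊕1⊕1⊕0⊕1⊕1 = 1
Syndrome s16…s1 = 10001 → error at position 17.
Flip position 17: 1100001011110111100011101111011 → 1100001011110111000011101111011
Read data bits from positions 3,5,6,7,9,10,11,12,13,14,15,17,18,19,20,21,22,23,24,25,26,27,28,29,30,31: 00011111011000011101111011

00011111011000011101111011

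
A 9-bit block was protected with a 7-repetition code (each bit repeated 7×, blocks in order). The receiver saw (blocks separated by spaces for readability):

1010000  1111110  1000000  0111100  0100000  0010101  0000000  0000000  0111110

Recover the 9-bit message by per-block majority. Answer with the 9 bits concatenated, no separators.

010100001

Block 1 (1010000): 2 ones → 0
Block 2 (1111110): 6 ones → 1
Block 3 (1000000): 1 one → 0
Block 4 (0111100): 4 ones → 1
Block 5 (0100000): 1 one → 0
Block 6 (0010101): 3 ones → 0
Block 7 (0000000): 0 ones → 0
Block 8 (0000000): 0 ones → 0
Block 9 (0111110): 5 ones → 1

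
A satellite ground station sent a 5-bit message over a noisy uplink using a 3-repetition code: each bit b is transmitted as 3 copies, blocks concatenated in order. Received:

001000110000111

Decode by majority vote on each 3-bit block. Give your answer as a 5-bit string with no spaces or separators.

00101

Block 1 (001): 1 one → 0
Block 2 (000): 0 ones → 0
Block 3 (110): 2 ones → 1
Block 4 (000): 0 ones → 0
Block 5 (111): 3 ones → 1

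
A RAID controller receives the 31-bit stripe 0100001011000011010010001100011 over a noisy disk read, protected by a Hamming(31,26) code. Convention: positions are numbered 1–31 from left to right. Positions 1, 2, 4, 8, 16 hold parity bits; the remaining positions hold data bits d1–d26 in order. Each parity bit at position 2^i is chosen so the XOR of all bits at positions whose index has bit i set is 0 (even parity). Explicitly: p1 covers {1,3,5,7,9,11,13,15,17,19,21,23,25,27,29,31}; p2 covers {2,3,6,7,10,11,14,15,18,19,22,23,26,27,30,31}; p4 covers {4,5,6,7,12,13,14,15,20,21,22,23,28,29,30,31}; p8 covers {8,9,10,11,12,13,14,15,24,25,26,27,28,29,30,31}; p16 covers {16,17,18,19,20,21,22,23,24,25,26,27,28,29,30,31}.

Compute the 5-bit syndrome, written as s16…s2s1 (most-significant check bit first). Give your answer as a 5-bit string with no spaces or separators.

s1 (pos 1,3,5,7,9,11,13,15,17,19,21,23,25,27,29,31): 0⊕0⊕0⊕1⊕1⊕0⊕0⊕1⊕0⊕0⊕1⊕0⊕1⊕0⊕0⊕1 = 0
s2 (pos 2,3,6,7,10,11,14,15,18,19,22,23,26,27,30,31): 1⊕0⊕0⊕1⊕1⊕0⊕0⊕1⊕1⊕0⊕0⊕0⊕1⊕0⊕1⊕1 = 0
s4 (pos 4,5,6,7,12,13,14,15,20,21,22,23,28,29,30,31): 0⊕0⊕0⊕1⊕0⊕0⊕0⊕1⊕0⊕1⊕0⊕0⊕0⊕0⊕1⊕1 = 1
s8 (pos 8,9,10,11,12,13,14,15,24,25,26,27,28,29,30,31): 0⊕1⊕1⊕0⊕0⊕0⊕0⊕1⊕0⊕1⊕1⊕0⊕0⊕0⊕1⊕1 = 1
s16 (pos 16,17,18,19,20,21,22,23,24,25,26,27,28,29,30,31): 1⊕0⊕1⊕0⊕0⊕1⊕0⊕0⊕0⊕1⊕1⊕0⊕0⊕0⊕1⊕1 = 1
Syndrome s16…s1 = 11100 → error at position 28.

11100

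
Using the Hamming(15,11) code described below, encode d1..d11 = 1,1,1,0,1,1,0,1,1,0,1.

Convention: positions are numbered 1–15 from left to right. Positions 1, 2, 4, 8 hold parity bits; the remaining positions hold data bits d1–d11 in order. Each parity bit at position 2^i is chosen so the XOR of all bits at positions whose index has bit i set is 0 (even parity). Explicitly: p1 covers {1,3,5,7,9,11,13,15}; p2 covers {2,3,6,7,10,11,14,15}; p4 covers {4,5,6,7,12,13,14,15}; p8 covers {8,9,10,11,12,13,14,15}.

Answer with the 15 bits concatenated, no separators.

Place data at non-parity positions: p1 p2 1 p4 1 1 0 p8 1 1 0 1 1 0 1
p1 (pos 1,3,5,7,9,11,13,15): XOR of data positions = 1⊕1⊕0⊕1⊕0⊕1⊕1 = 1
p2 (pos 2,3,6,7,10,11,14,15): XOR of data positions = 1⊕1⊕0⊕1⊕0⊕0⊕1 = 0
p4 (pos 4,5,6,7,12,13,14,15): XOR of data positions = 1⊕1⊕0⊕1⊕1⊕0⊕1 = 1
p8 (pos 8,9,10,11,12,13,14,15): XOR of data positions = 1⊕1⊕0⊕1⊕1⊕0⊕1 = 1
Codeword: 101111011101101

101111011101101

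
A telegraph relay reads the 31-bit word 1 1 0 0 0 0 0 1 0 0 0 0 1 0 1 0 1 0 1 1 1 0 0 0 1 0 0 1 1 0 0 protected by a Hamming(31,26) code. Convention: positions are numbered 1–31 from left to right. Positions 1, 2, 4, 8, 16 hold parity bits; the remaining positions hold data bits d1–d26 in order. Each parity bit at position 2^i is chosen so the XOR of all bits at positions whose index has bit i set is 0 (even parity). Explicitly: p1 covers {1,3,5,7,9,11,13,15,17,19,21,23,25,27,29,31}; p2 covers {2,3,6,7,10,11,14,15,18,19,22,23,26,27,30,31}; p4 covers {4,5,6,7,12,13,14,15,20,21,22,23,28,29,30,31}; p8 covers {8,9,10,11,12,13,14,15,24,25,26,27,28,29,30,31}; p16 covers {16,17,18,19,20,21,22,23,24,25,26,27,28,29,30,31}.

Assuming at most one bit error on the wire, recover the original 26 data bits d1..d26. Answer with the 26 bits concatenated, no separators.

s1 (pos 1,3,5,7,9,11,13,15,17,19,21,23,25,27,29,31): 1⊕0⊕0⊕0⊕0⊕0⊕1⊕1⊕1⊕1⊕1⊕0⊕1⊕0⊕1⊕0 = 0
s2 (pos 2,3,6,7,10,11,14,15,18,19,22,23,26,27,30,31): 1⊕0⊕0⊕0⊕0⊕0⊕0⊕1⊕0⊕1⊕0⊕0⊕0⊕0⊕0⊕0 = 1
s4 (pos 4,5,6,7,12,13,14,15,20,21,22,23,28,29,30,31): 0⊕0⊕0⊕0⊕0⊕1⊕0⊕1⊕1⊕1⊕0⊕0⊕1⊕1⊕0⊕0 = 0
s8 (pos 8,9,10,11,12,13,14,15,24,25,26,27,28,29,30,31): 1⊕0⊕0⊕0⊕0⊕1⊕0⊕1⊕0⊕1⊕0⊕0⊕1⊕1⊕0⊕0 = 0
s16 (pos 16,17,18,19,20,21,22,23,24,25,26,27,28,29,30,31): 0⊕1⊕0⊕1⊕1⊕1⊕0⊕0⊕0⊕1⊕0⊕0⊕1⊕1⊕0⊕0 = 1
Syndrome s16…s1 = 10010 → error at position 18.
Flip position 18: 1100000100001010101110001001100 → 1100000100001010111110001001100
Read data bits from positions 3,5,6,7,9,10,11,12,13,14,15,17,18,19,20,21,22,23,24,25,26,27,28,29,30,31: 00000000101111110001001100

00000000101111110001001100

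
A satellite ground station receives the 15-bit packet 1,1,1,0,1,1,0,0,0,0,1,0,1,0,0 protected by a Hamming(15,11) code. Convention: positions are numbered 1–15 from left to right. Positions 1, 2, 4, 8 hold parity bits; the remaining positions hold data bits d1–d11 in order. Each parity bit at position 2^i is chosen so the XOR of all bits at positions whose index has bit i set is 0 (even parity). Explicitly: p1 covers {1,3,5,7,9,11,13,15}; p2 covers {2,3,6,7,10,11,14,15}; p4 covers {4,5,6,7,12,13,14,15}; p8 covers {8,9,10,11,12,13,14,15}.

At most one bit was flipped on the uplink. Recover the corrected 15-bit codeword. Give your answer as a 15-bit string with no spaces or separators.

111001000010100

s1 (pos 1,3,5,7,9,11,13,15): 1⊕1⊕1⊕0⊕0⊕1⊕1⊕0 = 1
s2 (pos 2,3,6,7,10,11,14,15): 1⊕1⊕1⊕0⊕0⊕1⊕0⊕0 = 0
s4 (pos 4,5,6,7,12,13,14,15): 0⊕1⊕1⊕0⊕0⊕1⊕0⊕0 = 1
s8 (pos 8,9,10,11,12,13,14,15): 0⊕0⊕0⊕1⊕0⊕1⊕0⊕0 = 0
Syndrome s8…s1 = 0101 → error at position 5.
Flip position 5: 111011000010100 → 111001000010100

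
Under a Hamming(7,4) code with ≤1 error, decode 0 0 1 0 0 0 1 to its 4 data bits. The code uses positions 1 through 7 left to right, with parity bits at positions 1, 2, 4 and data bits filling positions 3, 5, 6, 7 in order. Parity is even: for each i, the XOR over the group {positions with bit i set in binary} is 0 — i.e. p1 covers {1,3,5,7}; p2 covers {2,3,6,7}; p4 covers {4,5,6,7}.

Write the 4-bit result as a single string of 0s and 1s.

s1 (pos 1,3,5,7): 0⊕1⊕0⊕1 = 0
s2 (pos 2,3,6,7): 0⊕1⊕0⊕1 = 0
s4 (pos 4,5,6,7): 0⊕0⊕0⊕1 = 1
Syndrome s4…s1 = 100 → error at position 4.
Flip position 4: 0010001 → 0011001
Read data bits from positions 3,5,6,7: 1001

1001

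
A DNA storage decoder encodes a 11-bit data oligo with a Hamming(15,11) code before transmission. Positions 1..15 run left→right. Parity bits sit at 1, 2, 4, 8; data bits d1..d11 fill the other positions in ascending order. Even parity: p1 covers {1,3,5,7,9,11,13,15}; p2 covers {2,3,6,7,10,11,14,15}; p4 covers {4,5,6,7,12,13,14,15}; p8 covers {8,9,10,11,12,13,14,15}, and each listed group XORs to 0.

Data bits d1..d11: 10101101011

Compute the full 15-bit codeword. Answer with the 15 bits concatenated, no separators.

111001011101011

Place data at non-parity positions: p1 p2 1 p4 0 1 0 p8 1 1 0 1 0 1 1
p1 (pos 1,3,5,7,9,11,13,15): XOR of data positions = 1⊕0⊕0⊕1⊕0⊕0⊕1 = 1
p2 (pos 2,3,6,7,10,11,14,15): XOR of data positions = 1⊕1⊕0⊕1⊕0⊕1⊕1 = 1
p4 (pos 4,5,6,7,12,13,14,15): XOR of data positions = 0⊕1⊕0⊕1⊕0⊕1⊕1 = 0
p8 (pos 8,9,10,11,12,13,14,15): XOR of data positions = 1⊕1⊕0⊕1⊕0⊕1⊕1 = 1
Codeword: 111001011101011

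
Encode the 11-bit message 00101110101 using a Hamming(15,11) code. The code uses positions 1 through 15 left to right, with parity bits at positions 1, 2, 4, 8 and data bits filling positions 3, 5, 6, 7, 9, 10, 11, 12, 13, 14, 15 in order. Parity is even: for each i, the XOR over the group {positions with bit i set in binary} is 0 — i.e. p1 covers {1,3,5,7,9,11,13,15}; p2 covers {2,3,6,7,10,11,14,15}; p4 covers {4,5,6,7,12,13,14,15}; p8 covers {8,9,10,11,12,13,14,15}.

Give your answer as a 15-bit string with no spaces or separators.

Place data at non-parity positions: p1 p2 0 p4 0 1 0 p8 1 1 1 0 1 0 1
p1 (pos 1,3,5,7,9,11,13,15): XOR of data positions = 0⊕0⊕0⊕1⊕1⊕1⊕1 = 0
p2 (pos 2,3,6,7,10,11,14,15): XOR of data positions = 0⊕1⊕0⊕1⊕1⊕0⊕1 = 0
p4 (pos 4,5,6,7,12,13,14,15): XOR of data positions = 0⊕1⊕0⊕0⊕1⊕0⊕1 = 1
p8 (pos 8,9,10,11,12,13,14,15): XOR of data positions = 1⊕1⊕1⊕0⊕1⊕0⊕1 = 1
Codeword: 000101011110101

000101011110101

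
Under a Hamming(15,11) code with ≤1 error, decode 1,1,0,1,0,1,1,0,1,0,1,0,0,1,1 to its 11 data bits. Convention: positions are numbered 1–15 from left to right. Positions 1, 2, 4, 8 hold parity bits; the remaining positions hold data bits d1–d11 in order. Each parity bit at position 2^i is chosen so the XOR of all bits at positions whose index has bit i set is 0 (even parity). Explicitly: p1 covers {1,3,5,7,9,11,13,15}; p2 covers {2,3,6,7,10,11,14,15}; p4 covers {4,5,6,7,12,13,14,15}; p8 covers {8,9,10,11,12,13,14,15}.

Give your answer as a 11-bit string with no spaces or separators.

s1 (pos 1,3,5,7,9,11,13,15): 1⊕0⊕0⊕1⊕1⊕1⊕0⊕1 = 1
s2 (pos 2,3,6,7,10,11,14,15): 1⊕0⊕1⊕1⊕0⊕1⊕1⊕1 = 0
s4 (pos 4,5,6,7,12,13,14,15): 1⊕0⊕1⊕1⊕0⊕0⊕1⊕1 = 1
s8 (pos 8,9,10,11,12,13,14,15): 0⊕1⊕0⊕1⊕0⊕0⊕1⊕1 = 0
Syndrome s8…s1 = 0101 → error at position 5.
Flip position 5: 110101101010011 → 110111101010011
Read data bits from positions 3,5,6,7,9,10,11,12,13,14,15: 01111010011

01111010011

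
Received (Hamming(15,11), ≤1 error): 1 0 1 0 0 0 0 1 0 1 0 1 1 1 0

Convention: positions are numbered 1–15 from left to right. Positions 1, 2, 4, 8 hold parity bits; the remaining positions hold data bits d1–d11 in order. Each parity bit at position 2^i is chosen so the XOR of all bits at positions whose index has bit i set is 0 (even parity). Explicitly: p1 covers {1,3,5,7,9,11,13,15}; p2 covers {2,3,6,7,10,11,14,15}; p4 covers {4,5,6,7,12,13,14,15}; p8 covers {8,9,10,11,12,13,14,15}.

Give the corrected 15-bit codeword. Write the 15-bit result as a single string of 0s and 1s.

s1 (pos 1,3,5,7,9,11,13,15): 1⊕1⊕0⊕0⊕0⊕0⊕1⊕0 = 1
s2 (pos 2,3,6,7,10,11,14,15): 0⊕1⊕0⊕0⊕1⊕0⊕1⊕0 = 1
s4 (pos 4,5,6,7,12,13,14,15): 0⊕0⊕0⊕0⊕1⊕1⊕1⊕0 = 1
s8 (pos 8,9,10,11,12,13,14,15): 1⊕0⊕1⊕0⊕1⊕1⊕1⊕0 = 1
Syndrome s8…s1 = 1111 → error at position 15.
Flip position 15: 101000010101110 → 101000010101111

101000010101111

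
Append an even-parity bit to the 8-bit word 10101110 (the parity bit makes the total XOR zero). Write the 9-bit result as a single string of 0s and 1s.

101011101

XOR of the 8 data bits: 1⊕0⊕1⊕0⊕1⊕1⊕1⊕0 = 1
Parity bit = 1 (so all 9 bits XOR to 0).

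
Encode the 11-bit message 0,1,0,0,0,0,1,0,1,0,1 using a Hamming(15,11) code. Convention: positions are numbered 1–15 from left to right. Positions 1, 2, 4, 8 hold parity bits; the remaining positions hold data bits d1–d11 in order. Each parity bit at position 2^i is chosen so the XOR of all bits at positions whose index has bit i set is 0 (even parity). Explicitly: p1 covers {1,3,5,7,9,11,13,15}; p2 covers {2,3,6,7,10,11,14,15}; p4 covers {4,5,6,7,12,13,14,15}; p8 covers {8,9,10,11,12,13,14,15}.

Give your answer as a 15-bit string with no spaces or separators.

Place data at non-parity positions: p1 p2 0 p4 1 0 0 p8 0 0 1 0 1 0 1
p1 (pos 1,3,5,7,9,11,13,15): XOR of data positions = 0⊕1⊕0⊕0⊕1⊕1⊕1 = 0
p2 (pos 2,3,6,7,10,11,14,15): XOR of data positions = 0⊕0⊕0⊕0⊕1⊕0⊕1 = 0
p4 (pos 4,5,6,7,12,13,14,15): XOR of data positions = 1⊕0⊕0⊕0⊕1⊕0⊕1 = 1
p8 (pos 8,9,10,11,12,13,14,15): XOR of data positions = 0⊕0⊕1⊕0⊕1⊕0⊕1 = 1
Codeword: 000110010010101

000110010010101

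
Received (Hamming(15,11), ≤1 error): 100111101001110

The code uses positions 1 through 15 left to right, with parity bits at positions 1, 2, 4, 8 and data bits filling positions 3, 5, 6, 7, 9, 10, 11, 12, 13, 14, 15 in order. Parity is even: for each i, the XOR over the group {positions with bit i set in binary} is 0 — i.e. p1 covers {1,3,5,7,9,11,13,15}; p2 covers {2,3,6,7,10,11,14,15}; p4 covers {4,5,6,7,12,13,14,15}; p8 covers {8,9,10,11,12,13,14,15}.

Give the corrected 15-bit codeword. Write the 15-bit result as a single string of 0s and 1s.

100111001001110

s1 (pos 1,3,5,7,9,11,13,15): 1⊕0⊕1⊕1⊕1⊕0⊕1⊕0 = 1
s2 (pos 2,3,6,7,10,11,14,15): 0⊕0⊕1⊕1⊕0⊕0⊕1⊕0 = 1
s4 (pos 4,5,6,7,12,13,14,15): 1⊕1⊕1⊕1⊕1⊕1⊕1⊕0 = 1
s8 (pos 8,9,10,11,12,13,14,15): 0⊕1⊕0⊕0⊕1⊕1⊕1⊕0 = 0
Syndrome s8…s1 = 0111 → error at position 7.
Flip position 7: 100111101001110 → 100111001001110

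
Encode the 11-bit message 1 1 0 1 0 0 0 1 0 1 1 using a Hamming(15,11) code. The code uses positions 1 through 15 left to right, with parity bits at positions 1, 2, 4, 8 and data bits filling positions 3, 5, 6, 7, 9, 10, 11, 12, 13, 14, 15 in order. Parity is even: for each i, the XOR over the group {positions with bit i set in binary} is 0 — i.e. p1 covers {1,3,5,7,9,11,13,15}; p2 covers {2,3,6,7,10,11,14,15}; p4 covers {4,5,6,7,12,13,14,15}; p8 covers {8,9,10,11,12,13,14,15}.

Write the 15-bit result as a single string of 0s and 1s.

Place data at non-parity positions: p1 p2 1 p4 1 0 1 p8 0 0 0 1 0 1 1
p1 (pos 1,3,5,7,9,11,13,15): XOR of data positions = 1⊕1⊕1⊕0⊕0⊕0⊕1 = 0
p2 (pos 2,3,6,7,10,11,14,15): XOR of data positions = 1⊕0⊕1⊕0⊕0⊕1⊕1 = 0
p4 (pos 4,5,6,7,12,13,14,15): XOR of data positions = 1⊕0⊕1⊕1⊕0⊕1⊕1 = 1
p8 (pos 8,9,10,11,12,13,14,15): XOR of data positions = 0⊕0⊕0⊕1⊕0⊕1⊕1 = 1
Codeword: 001110110001011

001110110001011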